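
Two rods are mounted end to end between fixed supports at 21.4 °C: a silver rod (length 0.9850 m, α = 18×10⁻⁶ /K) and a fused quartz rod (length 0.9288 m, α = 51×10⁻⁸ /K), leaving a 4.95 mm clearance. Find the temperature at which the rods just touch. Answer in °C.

T = 293 °C

Gap closes when ΔL₁ + ΔL₂ = 4.95 mm = 4.95×10⁻³ m
(α₁L₁ + α₂L₂)ΔT = g
α₁L₁ + α₂L₂ = 18×10⁻⁶×0.9850 + 51×10⁻⁸×0.9288 = 1.8203688×10⁻⁵ m/K
ΔT = 4.95×10⁻³ / 1.8203688×10⁻⁵ = 271.92 K
T = 21.4 + 271.92 = 293.32 °C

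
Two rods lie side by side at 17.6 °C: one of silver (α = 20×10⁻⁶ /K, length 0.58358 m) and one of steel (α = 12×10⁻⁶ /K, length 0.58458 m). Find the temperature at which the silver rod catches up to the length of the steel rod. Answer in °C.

Equal length when α₁L₁ΔT − α₂L₂ΔT = L₂ − L₁ = 1.00×10⁻³ m
α₁L₁ = 1.16716×10⁻⁵, α₂L₂ = 7.01496×10⁻⁶ → Δ(αL) = 4.65664×10⁻⁶ m/K
ΔT = 1.00×10⁻³ / 4.65664×10⁻⁶ = 214.747 K, so T = 17.6 + 214.747 = 232.347 °C

T = 232.3 °C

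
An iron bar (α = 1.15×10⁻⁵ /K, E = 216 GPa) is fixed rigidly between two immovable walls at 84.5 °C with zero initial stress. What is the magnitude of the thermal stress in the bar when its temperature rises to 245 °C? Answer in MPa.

σ = 399 MPa

Fully constrained: the free strain ε = αΔT is blocked, so σ = Eε = EαΔT.
|ΔT| = 160.5 K
σ = 216×10⁹ × 1.15×10⁻⁵ × 160.5 = 3.99×10⁸ Pa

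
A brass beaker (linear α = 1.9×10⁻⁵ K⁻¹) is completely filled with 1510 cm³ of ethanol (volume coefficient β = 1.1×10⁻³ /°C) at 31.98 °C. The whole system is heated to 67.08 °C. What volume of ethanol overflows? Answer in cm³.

55.3 cm³

The beaker also expands: β_container ≈ 3α = 5.7×10⁻⁵ /K
Net overflow = V₀(β_liq − 3α_cont)ΔT
β − 3α = 1.10×10⁻³ − 5.7×10⁻⁵ = 1.043×10⁻³ /K; ΔT = 35.10 K
ΔV = 1510 × 1.043×10⁻³ × 35.10 = 55.3 cm³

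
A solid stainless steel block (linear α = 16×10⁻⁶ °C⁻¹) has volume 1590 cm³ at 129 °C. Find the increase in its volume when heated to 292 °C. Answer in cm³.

ΔV = 12.4 cm³

Isotropic solid: β ≈ 3α = 4.8×10⁻⁵ /K; ΔT = 163 K
ΔV = 3αV₀ΔT = 3(16×10⁻⁶)(1590)(163) = 12.4 cm³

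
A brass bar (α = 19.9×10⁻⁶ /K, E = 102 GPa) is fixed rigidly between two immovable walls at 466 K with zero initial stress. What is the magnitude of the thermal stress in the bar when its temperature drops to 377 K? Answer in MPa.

σ = 181 MPa

Fully constrained: the free strain ε = αΔT is blocked, so σ = Eε = EαΔT.
|ΔT| = 89 K
σ = 102×10⁹ × 19.9×10⁻⁶ × 89 = 1.81×10⁸ Pa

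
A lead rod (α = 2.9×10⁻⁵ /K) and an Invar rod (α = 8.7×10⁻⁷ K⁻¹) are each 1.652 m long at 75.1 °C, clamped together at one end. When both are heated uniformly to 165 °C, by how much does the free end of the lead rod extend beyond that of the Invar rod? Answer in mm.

4.18 mm

ΔT = 89.9 K
lead: ΔL = 2.9×10⁻⁵ × 1.652 m × 89.9 = 4.3069×10⁻³ m = 4.3069 mm
Invar: ΔL = 8.7×10⁻⁷ × 1.652 m × 89.9 = 1.2921×10⁻⁴ m = 0.12921 mm
difference = 4.3069 − 0.12921 = 4.17769 mm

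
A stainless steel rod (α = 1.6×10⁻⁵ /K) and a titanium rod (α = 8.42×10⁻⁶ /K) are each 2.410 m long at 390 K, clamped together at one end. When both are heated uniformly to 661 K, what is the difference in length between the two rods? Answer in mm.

ΔT = 271 K
stainless steel: ΔL = 1.6×10⁻⁵ × 2.410 m × 271 = 1.0450×10⁻² m = 10.450 mm
titanium: ΔL = 8.42×10⁻⁶ × 2.410 m × 271 = 5.4992×10⁻³ m = 5.4992 mm
difference = 10.450 − 5.4992 = 4.9508 mm

4.95 mm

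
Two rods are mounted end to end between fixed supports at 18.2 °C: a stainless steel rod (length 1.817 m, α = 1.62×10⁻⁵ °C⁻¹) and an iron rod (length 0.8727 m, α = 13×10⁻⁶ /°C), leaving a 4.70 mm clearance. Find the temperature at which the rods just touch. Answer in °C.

α₁L₁ = 2.94354×10⁻⁵ m/K, α₂L₂ = 1.13451×10⁻⁵ m/K → total 4.07805×10⁻⁵ m/K
ΔT = g/(α₁L₁+α₂L₂) = 4.70×10⁻³ / 4.07805×10⁻⁵ = 115.25 K
T = 18.2 + 115.25 = 133.45 °C

T = 133 °C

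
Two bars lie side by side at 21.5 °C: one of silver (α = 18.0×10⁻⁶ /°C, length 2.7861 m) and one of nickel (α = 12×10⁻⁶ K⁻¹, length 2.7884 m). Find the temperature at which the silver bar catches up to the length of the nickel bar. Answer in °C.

Equal length when α₁L₁ΔT − α₂L₂ΔT = L₂ − L₁ = 2.30×10⁻³ m
α₁L₁ = 5.01498×10⁻⁵, α₂L₂ = 3.34608×10⁻⁵ → Δ(αL) = 1.6689×10⁻⁵ m/K
ΔT = 2.30×10⁻³ / 1.6689×10⁻⁵ = 137.815 K, so T = 21.5 + 137.815 = 159.315 °C

T = 159.3 °C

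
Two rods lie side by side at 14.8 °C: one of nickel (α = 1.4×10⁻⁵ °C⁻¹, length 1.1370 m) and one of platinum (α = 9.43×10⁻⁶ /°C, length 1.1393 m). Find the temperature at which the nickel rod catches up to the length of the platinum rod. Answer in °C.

T = 459.3 °C

Equal length when α₁L₁ΔT − α₂L₂ΔT = L₂ − L₁ = 2.30×10⁻³ m
α₁L₁ = 1.5918×10⁻⁵, α₂L₂ = 1.0743599×10⁻⁵ → Δ(αL) = 5.174401×10⁻⁶ m/K
ΔT = 2.30×10⁻³ / 5.174401×10⁻⁶ = 444.496 K, so T = 14.8 + 444.496 = 459.296 °C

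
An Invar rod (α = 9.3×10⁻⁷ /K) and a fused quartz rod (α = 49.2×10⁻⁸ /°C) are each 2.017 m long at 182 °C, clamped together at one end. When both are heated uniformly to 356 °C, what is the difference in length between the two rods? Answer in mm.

0.154 mm

ΔT = 174 K
Invar: ΔL = 9.3×10⁻⁷ × 2.017 m × 174 = 3.2639×10⁻⁴ m = 0.32639 mm
fused quartz: ΔL = 49.2×10⁻⁸ × 2.017 m × 174 = 1.7267×10⁻⁴ m = 0.17267 mm
difference = 0.32639 − 0.17267 = 0.15372 mm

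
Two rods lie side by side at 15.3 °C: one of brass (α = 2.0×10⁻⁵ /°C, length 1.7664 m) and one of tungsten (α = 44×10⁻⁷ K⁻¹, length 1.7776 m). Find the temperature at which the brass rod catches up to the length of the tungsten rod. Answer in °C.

Equal length when α₁L₁ΔT − α₂L₂ΔT = L₂ − L₁ = 1.12×10⁻² m
α₁L₁ = 3.5328×10⁻⁵, α₂L₂ = 7.82144×10⁻⁶ → Δ(αL) = 2.750656×10⁻⁵ m/K
ΔT = 1.12×10⁻² / 2.750656×10⁻⁵ = 407.176 K, so T = 15.3 + 407.176 = 422.476 °C

T = 422.5 °C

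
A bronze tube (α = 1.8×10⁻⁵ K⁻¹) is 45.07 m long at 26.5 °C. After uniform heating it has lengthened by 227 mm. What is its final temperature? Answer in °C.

ΔL = αL₀ΔT ⇒ ΔT = ΔL / (αL₀)
ΔT = 227×10⁻³ m / (1.8×10⁻⁵ × 45.07 m) = 279.81 K
T = 26.5 + 279.81 = 306.31 °C

T = 306 °C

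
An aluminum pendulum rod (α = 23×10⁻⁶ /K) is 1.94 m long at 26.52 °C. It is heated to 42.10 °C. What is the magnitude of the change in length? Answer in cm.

ΔL = 0.0695 cm

|ΔT| = |42.10 − 26.52| = 15.58 K
ΔL = αL₀ΔT = (23×10⁻⁶)(1.94)(15.58) = 6.95×10⁻⁴ m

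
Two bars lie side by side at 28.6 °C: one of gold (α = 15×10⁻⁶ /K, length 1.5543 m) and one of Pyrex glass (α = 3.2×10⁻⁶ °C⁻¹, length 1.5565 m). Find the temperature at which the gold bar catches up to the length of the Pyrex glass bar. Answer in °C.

T = 148.6 °C

L₁(1 + α₁ΔT) = L₂(1 + α₂ΔT) ⇒ ΔT = (L₂ − L₁)/(α₁L₁ − α₂L₂)
L₂ − L₁ = 1.5565 − 1.5543 = 2.20×10⁻³ m
α₁L₁ − α₂L₂ = 15×10⁻⁶×1.5543 − 3.2×10⁻⁶×1.5565 = 1.83337×10⁻⁵ m/K
ΔT = 2.20×10⁻³ / 1.83337×10⁻⁵ = 119.998 K
T = 28.6 + 119.998 = 148.598 °C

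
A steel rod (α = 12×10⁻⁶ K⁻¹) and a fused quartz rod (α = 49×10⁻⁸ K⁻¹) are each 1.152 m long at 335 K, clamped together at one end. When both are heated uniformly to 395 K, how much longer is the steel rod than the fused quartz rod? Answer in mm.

0.796 mm

ΔT = 60 K
steel: ΔL = 12×10⁻⁶ × 1.152 m × 60 = 8.2944×10⁻⁴ m = 0.82944 mm
fused quartz: ΔL = 49×10⁻⁸ × 1.152 m × 60 = 3.3869×10⁻⁵ m = 0.033869 mm
difference = 0.82944 − 0.033869 = 0.795571 mm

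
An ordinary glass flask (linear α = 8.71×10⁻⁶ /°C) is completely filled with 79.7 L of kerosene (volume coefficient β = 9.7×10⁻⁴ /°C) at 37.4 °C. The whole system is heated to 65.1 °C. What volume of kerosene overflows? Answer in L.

The flask also expands: β_container ≈ 3α = 2.613×10⁻⁵ /K
Net overflow = V₀(β_liq − 3α_cont)ΔT
β − 3α = 9.70×10⁻⁴ − 2.613×10⁻⁵ = 9.4387×10⁻⁴ /K; ΔT = 27.7 K
ΔV = 79.7 × 9.4387×10⁻⁴ × 27.7 = 2.08 L

2.08 L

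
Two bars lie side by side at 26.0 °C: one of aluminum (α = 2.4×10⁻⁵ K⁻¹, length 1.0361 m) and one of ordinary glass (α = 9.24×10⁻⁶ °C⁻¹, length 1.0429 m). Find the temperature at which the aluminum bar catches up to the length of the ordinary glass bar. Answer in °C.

T = 472.5 °C

L₁(1 + α₁ΔT) = L₂(1 + α₂ΔT) ⇒ ΔT = (L₂ − L₁)/(α₁L₁ − α₂L₂)
L₂ − L₁ = 1.0429 − 1.0361 = 6.80×10⁻³ m
α₁L₁ − α₂L₂ = 2.4×10⁻⁵×1.0361 − 9.24×10⁻⁶×1.0429 = 1.5230004×10⁻⁵ m/K
ΔT = 6.80×10⁻³ / 1.5230004×10⁻⁵ = 446.487 K
T = 26.0 + 446.487 = 472.487 °C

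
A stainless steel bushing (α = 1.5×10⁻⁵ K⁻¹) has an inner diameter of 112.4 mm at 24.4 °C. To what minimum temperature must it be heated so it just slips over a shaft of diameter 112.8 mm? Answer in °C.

Required Δd = 112.8 − 112.4 = 0.4 mm
Δd = αd₀ΔT ⇒ ΔT = Δd/(αd₀) = 0.4 / (1.5×10⁻⁵ × 112.4) = 237.25 K
T_min = 24.4 + 237.25 = 261.65 °C

T = 262 °C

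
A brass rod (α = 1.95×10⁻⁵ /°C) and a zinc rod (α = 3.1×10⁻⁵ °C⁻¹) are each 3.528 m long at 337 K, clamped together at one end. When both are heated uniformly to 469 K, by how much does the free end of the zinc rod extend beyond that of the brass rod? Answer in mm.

ΔT = 132 K
brass: ΔL = 1.95×10⁻⁵ × 3.528 m × 132 = 9.0811×10⁻³ m = 9.0811 mm
zinc: ΔL = 3.1×10⁻⁵ × 3.528 m × 132 = 1.4437×10⁻² m = 14.437 mm
difference = 14.437 − 9.0811 = 5.3559 mm

5.36 mm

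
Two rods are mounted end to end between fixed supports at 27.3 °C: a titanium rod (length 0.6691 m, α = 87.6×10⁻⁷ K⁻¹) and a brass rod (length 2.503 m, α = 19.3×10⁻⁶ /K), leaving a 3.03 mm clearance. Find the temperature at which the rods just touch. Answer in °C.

Gap closes when ΔL₁ + ΔL₂ = 3.03 mm = 3.03×10⁻³ m
(α₁L₁ + α₂L₂)ΔT = g
α₁L₁ + α₂L₂ = 87.6×10⁻⁷×0.6691 + 19.3×10⁻⁶×2.503 = 5.4169216×10⁻⁵ m/K
ΔT = 3.03×10⁻³ / 5.4169216×10⁻⁵ = 55.936 K
T = 27.3 + 55.936 = 83.236 °C

T = 83.2 °C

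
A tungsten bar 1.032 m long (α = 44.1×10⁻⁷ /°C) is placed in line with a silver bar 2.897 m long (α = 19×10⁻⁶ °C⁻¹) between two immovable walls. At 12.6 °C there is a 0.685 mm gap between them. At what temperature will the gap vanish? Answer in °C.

Gap closes when ΔL₁ + ΔL₂ = 0.685 mm = 6.85×10⁻⁴ m
(α₁L₁ + α₂L₂)ΔT = g
α₁L₁ + α₂L₂ = 44.1×10⁻⁷×1.032 + 19×10⁻⁶×2.897 = 5.959412×10⁻⁵ m/K
ΔT = 6.85×10⁻⁴ / 5.959412×10⁻⁵ = 11.494 K
T = 12.6 + 11.494 = 24.094 °C

T = 24.1 °C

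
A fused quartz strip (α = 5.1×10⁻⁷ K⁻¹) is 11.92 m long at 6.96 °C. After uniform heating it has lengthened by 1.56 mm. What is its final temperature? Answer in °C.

T = 264 °C

ΔL = αL₀ΔT ⇒ ΔT = ΔL / (αL₀)
ΔT = 1.56×10⁻³ m / (5.1×10⁻⁷ × 11.92 m) = 256.61 K
T = 6.96 + 256.61 = 263.57 °C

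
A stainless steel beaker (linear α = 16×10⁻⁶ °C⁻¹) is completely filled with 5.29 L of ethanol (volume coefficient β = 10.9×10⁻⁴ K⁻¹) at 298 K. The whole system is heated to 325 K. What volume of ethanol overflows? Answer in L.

The beaker also expands: β_container ≈ 3α = 4.8×10⁻⁵ /K
Net overflow = V₀(β_liq − 3α_cont)ΔT
β − 3α = 1.09×10⁻³ − 4.8×10⁻⁵ = 1.042×10⁻³ /K; ΔT = 27 K
ΔV = 5.29 × 1.042×10⁻³ × 27 = 0.149 L

0.149 L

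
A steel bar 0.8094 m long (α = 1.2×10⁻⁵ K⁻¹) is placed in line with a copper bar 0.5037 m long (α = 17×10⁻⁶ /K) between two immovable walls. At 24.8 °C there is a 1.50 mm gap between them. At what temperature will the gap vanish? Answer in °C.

T = 107 °C

α₁L₁ = 9.7128×10⁻⁶ m/K, α₂L₂ = 8.5629×10⁻⁶ m/K → total 1.82757×10⁻⁵ m/K
ΔT = g/(α₁L₁+α₂L₂) = 1.50×10⁻³ / 1.82757×10⁻⁵ = 82.08 K
T = 24.8 + 82.08 = 106.88 °C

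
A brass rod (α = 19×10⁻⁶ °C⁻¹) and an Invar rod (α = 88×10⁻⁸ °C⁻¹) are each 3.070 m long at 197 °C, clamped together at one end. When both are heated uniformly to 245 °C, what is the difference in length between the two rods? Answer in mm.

ΔT = 48 K
brass: ΔL = 19×10⁻⁶ × 3.070 m × 48 = 2.7998×10⁻³ m = 2.7998 mm
Invar: ΔL = 88×10⁻⁸ × 3.070 m × 48 = 1.2968×10⁻⁴ m = 0.12968 mm
difference = 2.7998 − 0.12968 = 2.67012 mm

2.67 mm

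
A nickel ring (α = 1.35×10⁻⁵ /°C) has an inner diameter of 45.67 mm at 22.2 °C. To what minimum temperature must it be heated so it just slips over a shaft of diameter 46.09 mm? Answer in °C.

Required Δd = 46.09 − 45.67 = 0.42 mm
Δd = αd₀ΔT ⇒ ΔT = Δd/(αd₀) = 0.42 / (1.35×10⁻⁵ × 45.67) = 681.22 K
T_min = 22.2 + 681.22 = 703.42 °C

T = 703 °C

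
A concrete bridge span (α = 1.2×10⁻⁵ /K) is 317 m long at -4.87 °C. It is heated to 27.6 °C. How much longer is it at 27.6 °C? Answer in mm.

ΔL = 124 mm

|ΔT| = |27.6 − (-4.87)| = 32.47 K
ΔL = αL₀ΔT = (1.2×10⁻⁵)(317)(32.47) = 1.24×10⁻¹ m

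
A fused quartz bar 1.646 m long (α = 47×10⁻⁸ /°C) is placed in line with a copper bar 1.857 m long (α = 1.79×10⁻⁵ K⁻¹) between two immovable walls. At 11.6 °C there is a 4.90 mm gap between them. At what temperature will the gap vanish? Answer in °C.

α₁L₁ = 7.7362×10⁻⁷ m/K, α₂L₂ = 3.32403×10⁻⁵ m/K → total 3.401392×10⁻⁵ m/K
ΔT = g/(α₁L₁+α₂L₂) = 4.90×10⁻³ / 3.401392×10⁻⁵ = 144.06 K
T = 11.6 + 144.06 = 155.66 °C

T = 156 °C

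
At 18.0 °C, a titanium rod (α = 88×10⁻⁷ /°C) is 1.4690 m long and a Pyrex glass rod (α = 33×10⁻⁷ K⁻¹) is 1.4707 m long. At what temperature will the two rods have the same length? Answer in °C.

T = 228.6 °C

Equal length when α₁L₁ΔT − α₂L₂ΔT = L₂ − L₁ = 1.70×10⁻³ m
α₁L₁ = 1.29272×10⁻⁵, α₂L₂ = 4.85331×10⁻⁶ → Δ(αL) = 8.07389×10⁻⁶ m/K
ΔT = 1.70×10⁻³ / 8.07389×10⁻⁶ = 210.555 K, so T = 18.0 + 210.555 = 228.555 °C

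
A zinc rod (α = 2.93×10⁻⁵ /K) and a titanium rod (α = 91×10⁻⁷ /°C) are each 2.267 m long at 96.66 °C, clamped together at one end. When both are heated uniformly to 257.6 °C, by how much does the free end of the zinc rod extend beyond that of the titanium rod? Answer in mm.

ΔT = 160.94 K
zinc: ΔL = 2.93×10⁻⁵ × 2.267 m × 160.94 = 1.0690×10⁻² m = 10.690 mm
titanium: ΔL = 91×10⁻⁷ × 2.267 m × 160.94 = 3.3201×10⁻³ m = 3.3201 mm
difference = 10.690 − 3.3201 = 7.3699 mm

7.37 mm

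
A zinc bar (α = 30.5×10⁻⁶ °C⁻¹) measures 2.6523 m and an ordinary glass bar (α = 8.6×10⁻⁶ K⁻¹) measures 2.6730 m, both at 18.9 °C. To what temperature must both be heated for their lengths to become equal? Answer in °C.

L₁(1 + α₁ΔT) = L₂(1 + α₂ΔT) ⇒ ΔT = (L₂ − L₁)/(α₁L₁ − α₂L₂)
L₂ − L₁ = 2.6730 − 2.6523 = 2.07×10⁻² m
α₁L₁ − α₂L₂ = 30.5×10⁻⁶×2.6523 − 8.6×10⁻⁶×2.6730 = 5.790735×10⁻⁵ m/K
ΔT = 2.07×10⁻² / 5.790735×10⁻⁵ = 357.468 K
T = 18.9 + 357.468 = 376.368 °C

T = 376.4 °C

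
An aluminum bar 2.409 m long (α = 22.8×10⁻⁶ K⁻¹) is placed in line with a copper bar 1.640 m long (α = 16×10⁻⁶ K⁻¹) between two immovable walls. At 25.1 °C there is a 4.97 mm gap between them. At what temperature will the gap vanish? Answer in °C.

T = 86.3 °C

Gap closes when ΔL₁ + ΔL₂ = 4.97 mm = 4.97×10⁻³ m
(α₁L₁ + α₂L₂)ΔT = g
α₁L₁ + α₂L₂ = 22.8×10⁻⁶×2.409 + 16×10⁻⁶×1.640 = 8.11652×10⁻⁵ m/K
ΔT = 4.97×10⁻³ / 8.11652×10⁻⁵ = 61.233 K
T = 25.1 + 61.233 = 86.333 °C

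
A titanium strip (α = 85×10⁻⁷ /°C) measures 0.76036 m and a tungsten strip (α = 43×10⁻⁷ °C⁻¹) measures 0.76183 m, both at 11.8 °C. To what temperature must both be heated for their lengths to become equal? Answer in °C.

T = 473.0 °C

Equal length when α₁L₁ΔT − α₂L₂ΔT = L₂ − L₁ = 1.47×10⁻³ m
α₁L₁ = 6.46306×10⁻⁶, α₂L₂ = 3.275869×10⁻⁶ → Δ(αL) = 3.187191×10⁻⁶ m/K
ΔT = 1.47×10⁻³ / 3.187191×10⁻⁶ = 461.221 K, so T = 11.8 + 461.221 = 473.021 °C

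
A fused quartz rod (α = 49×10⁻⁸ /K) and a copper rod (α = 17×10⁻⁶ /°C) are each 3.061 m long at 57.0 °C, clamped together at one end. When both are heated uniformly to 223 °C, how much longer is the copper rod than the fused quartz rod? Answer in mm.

ΔT = 166.0 K
fused quartz: ΔL = 49×10⁻⁸ × 3.061 m × 166.0 = 2.4898×10⁻⁴ m = 0.24898 mm
copper: ΔL = 17×10⁻⁶ × 3.061 m × 166.0 = 8.6381×10⁻³ m = 8.6381 mm
difference = 8.6381 − 0.24898 = 8.38912 mm

8.39 mm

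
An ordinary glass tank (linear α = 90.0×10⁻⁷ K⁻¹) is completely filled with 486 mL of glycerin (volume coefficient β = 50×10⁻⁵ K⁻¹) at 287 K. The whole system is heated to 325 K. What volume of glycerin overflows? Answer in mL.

8.74 mL

The tank also expands: β_container ≈ 3α = 2.7×10⁻⁵ /K
Net overflow = V₀(β_liq − 3α_cont)ΔT
β − 3α = 5.00×10⁻⁴ − 2.7×10⁻⁵ = 4.73×10⁻⁴ /K; ΔT = 38 K
ΔV = 486 × 4.73×10⁻⁴ × 38 = 8.74 mL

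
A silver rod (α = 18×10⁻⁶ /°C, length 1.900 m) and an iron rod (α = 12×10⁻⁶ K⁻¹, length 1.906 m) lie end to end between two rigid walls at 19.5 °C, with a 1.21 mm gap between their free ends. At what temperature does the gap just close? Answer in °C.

T = 40.7 °C

α₁L₁ = 3.420×10⁻⁵ m/K, α₂L₂ = 2.2872×10⁻⁵ m/K → total 5.7072×10⁻⁵ m/K
ΔT = g/(α₁L₁+α₂L₂) = 1.21×10⁻³ / 5.7072×10⁻⁵ = 21.201 K
T = 19.5 + 21.201 = 40.701 °C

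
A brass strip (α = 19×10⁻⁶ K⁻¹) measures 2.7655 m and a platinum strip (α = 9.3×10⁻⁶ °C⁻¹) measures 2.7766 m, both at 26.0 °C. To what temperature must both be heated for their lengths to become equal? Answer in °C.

T = 441.4 °C

Equal length when α₁L₁ΔT − α₂L₂ΔT = L₂ − L₁ = 1.11×10⁻² m
α₁L₁ = 5.25445×10⁻⁵, α₂L₂ = 2.582238×10⁻⁵ → Δ(αL) = 2.672212×10⁻⁵ m/K
ΔT = 1.11×10⁻² / 2.672212×10⁻⁵ = 415.386 K, so T = 26.0 + 415.386 = 441.386 °C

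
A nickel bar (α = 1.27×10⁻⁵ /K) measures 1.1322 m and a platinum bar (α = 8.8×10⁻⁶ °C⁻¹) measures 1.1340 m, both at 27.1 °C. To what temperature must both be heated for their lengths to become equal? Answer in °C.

L₁(1 + α₁ΔT) = L₂(1 + α₂ΔT) ⇒ ΔT = (L₂ − L₁)/(α₁L₁ − α₂L₂)
L₂ − L₁ = 1.1340 − 1.1322 = 1.80×10⁻³ m
α₁L₁ − α₂L₂ = 1.27×10⁻⁵×1.1322 − 8.8×10⁻⁶×1.1340 = 4.39974×10⁻⁶ m/K
ΔT = 1.80×10⁻³ / 4.39974×10⁻⁶ = 409.115 K
T = 27.1 + 409.115 = 436.215 °C

T = 436.2 °C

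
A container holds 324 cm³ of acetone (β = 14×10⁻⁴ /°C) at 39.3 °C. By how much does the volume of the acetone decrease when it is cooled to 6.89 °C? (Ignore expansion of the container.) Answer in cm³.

|ΔT| = |6.89 − 39.3| = 32.41 K
ΔV = βV₀ΔT = (14×10⁻⁴)(324)(32.41) = 14.7 cm³

ΔV = 14.7 cm³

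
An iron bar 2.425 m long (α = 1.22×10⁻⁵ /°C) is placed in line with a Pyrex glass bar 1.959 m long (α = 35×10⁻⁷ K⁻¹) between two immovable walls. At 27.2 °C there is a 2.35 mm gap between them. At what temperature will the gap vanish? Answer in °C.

α₁L₁ = 2.9585×10⁻⁵ m/K, α₂L₂ = 6.8565×10⁻⁶ m/K → total 3.64415×10⁻⁵ m/K
ΔT = g/(α₁L₁+α₂L₂) = 2.35×10⁻³ / 3.64415×10⁻⁵ = 64.487 K
T = 27.2 + 64.487 = 91.687 °C

T = 91.7 °C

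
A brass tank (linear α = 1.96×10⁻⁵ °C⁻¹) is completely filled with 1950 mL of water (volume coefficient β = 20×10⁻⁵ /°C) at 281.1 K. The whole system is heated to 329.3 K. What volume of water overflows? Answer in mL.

The tank also expands: β_container ≈ 3α = 5.88×10⁻⁵ /K
Net overflow = V₀(β_liq − 3α_cont)ΔT
β − 3α = 2.00×10⁻⁴ − 5.88×10⁻⁵ = 1.412×10⁻⁴ /K; ΔT = 48.2 K
ΔV = 1950 × 1.412×10⁻⁴ × 48.2 = 13.3 mL

13.3 mL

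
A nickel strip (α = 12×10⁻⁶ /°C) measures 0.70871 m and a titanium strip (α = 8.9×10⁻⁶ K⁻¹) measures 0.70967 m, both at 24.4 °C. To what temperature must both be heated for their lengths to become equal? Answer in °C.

T = 463.1 °C

Equal length when α₁L₁ΔT − α₂L₂ΔT = L₂ − L₁ = 9.60×10⁻⁴ m
α₁L₁ = 8.50452×10⁻⁶, α₂L₂ = 6.316063×10⁻⁶ → Δ(αL) = 2.188457×10⁻⁶ m/K
ΔT = 9.60×10⁻⁴ / 2.188457×10⁻⁶ = 438.665 K, so T = 24.4 + 438.665 = 463.065 °C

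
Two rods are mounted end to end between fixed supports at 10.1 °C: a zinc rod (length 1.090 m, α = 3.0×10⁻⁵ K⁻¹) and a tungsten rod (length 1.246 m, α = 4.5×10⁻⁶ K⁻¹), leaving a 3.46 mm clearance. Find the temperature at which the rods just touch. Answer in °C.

Gap closes when ΔL₁ + ΔL₂ = 3.46 mm = 3.46×10⁻³ m
(α₁L₁ + α₂L₂)ΔT = g
α₁L₁ + α₂L₂ = 3.0×10⁻⁵×1.090 + 4.5×10⁻⁶×1.246 = 3.8307×10⁻⁵ m/K
ΔT = 3.46×10⁻³ / 3.8307×10⁻⁵ = 90.32 K
T = 10.1 + 90.32 = 100.42 °C

T = 100 °C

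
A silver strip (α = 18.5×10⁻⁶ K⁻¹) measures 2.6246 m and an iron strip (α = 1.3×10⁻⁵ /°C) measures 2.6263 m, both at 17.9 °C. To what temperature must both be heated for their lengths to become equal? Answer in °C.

T = 135.8 °C

Equal length when α₁L₁ΔT − α₂L₂ΔT = L₂ − L₁ = 1.70×10⁻³ m
α₁L₁ = 4.85551×10⁻⁵, α₂L₂ = 3.41419×10⁻⁵ → Δ(αL) = 1.44132×10⁻⁵ m/K
ΔT = 1.70×10⁻³ / 1.44132×10⁻⁵ = 117.947 K, so T = 17.9 + 117.947 = 135.847 °C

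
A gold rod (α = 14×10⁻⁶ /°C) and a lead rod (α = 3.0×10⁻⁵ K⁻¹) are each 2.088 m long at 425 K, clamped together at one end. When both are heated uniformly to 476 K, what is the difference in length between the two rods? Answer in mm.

ΔT = 51 K
gold: ΔL = 14×10⁻⁶ × 2.088 m × 51 = 1.4908×10⁻³ m = 1.4908 mm
lead: ΔL = 3.0×10⁻⁵ × 2.088 m × 51 = 3.1946×10⁻³ m = 3.1946 mm
difference = 3.1946 − 1.4908 = 1.7038 mm

1.70 mm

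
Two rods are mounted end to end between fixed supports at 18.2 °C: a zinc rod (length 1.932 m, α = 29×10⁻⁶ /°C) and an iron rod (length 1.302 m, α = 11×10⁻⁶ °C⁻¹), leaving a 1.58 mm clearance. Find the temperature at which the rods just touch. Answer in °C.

α₁L₁ = 5.6028×10⁻⁵ m/K, α₂L₂ = 1.4322×10⁻⁵ m/K → total 7.035×10⁻⁵ m/K
ΔT = g/(α₁L₁+α₂L₂) = 1.58×10⁻³ / 7.035×10⁻⁵ = 22.459 K
T = 18.2 + 22.459 = 40.659 °C

T = 40.7 °C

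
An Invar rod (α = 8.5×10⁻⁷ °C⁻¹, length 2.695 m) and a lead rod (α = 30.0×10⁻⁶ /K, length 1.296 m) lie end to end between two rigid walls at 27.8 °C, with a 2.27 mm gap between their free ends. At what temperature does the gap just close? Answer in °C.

T = 82.9 °C

Gap closes when ΔL₁ + ΔL₂ = 2.27 mm = 2.27×10⁻³ m
(α₁L₁ + α₂L₂)ΔT = g
α₁L₁ + α₂L₂ = 8.5×10⁻⁷×2.695 + 30.0×10⁻⁶×1.296 = 4.117075×10⁻⁵ m/K
ΔT = 2.27×10⁻³ / 4.117075×10⁻⁵ = 55.136 K
T = 27.8 + 55.136 = 82.936 °C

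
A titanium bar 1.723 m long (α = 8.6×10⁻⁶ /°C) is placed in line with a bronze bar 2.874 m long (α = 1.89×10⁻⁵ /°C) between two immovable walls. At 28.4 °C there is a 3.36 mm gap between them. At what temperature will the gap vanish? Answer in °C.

T = 77.0 °C

α₁L₁ = 1.48178×10⁻⁵ m/K, α₂L₂ = 5.43186×10⁻⁵ m/K → total 6.91364×10⁻⁵ m/K
ΔT = g/(α₁L₁+α₂L₂) = 3.36×10⁻³ / 6.91364×10⁻⁵ = 48.600 K
T = 28.4 + 48.600 = 77.000 °C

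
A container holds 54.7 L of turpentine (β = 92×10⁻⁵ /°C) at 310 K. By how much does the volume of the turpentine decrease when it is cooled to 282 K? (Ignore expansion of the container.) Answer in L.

|ΔT| = |282 − 310| = 28 K
ΔV = βV₀ΔT = (92×10⁻⁵)(54.7)(28) = 1.41 L

ΔV = 1.41 L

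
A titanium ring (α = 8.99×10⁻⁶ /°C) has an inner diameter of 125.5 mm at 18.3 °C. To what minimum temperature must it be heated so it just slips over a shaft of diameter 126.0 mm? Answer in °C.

Required Δd = 126.0 − 125.5 = 0.5 mm
Δd = αd₀ΔT ⇒ ΔT = Δd/(αd₀) = 0.5 / (8.99×10⁻⁶ × 125.5) = 443.17 K
T_min = 18.3 + 443.17 = 461.47 °C

T = 461 °C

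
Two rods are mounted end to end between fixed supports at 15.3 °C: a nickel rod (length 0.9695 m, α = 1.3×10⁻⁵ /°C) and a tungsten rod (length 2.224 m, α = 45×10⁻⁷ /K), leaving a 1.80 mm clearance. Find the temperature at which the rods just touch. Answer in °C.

T = 94.9 °C

α₁L₁ = 1.26035×10⁻⁵ m/K, α₂L₂ = 1.0008×10⁻⁵ m/K → total 2.26115×10⁻⁵ m/K
ΔT = g/(α₁L₁+α₂L₂) = 1.80×10⁻³ / 2.26115×10⁻⁵ = 79.606 K
T = 15.3 + 79.606 = 94.906 °C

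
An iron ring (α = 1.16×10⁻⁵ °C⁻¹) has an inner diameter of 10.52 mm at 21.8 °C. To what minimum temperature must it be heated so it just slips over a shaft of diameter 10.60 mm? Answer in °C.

T = 677 °C

Required Δd = 10.60 − 10.52 = 0.08 mm
Δd = αd₀ΔT ⇒ ΔT = Δd/(αd₀) = 0.08 / (1.16×10⁻⁵ × 10.52) = 655.57 K
T_min = 21.8 + 655.57 = 677.37 °C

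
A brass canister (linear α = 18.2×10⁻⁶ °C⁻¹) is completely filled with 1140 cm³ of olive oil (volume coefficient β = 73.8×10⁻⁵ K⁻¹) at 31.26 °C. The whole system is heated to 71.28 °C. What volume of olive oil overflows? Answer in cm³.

The canister also expands: β_container ≈ 3α = 5.46×10⁻⁵ /K
Net overflow = V₀(β_liq − 3α_cont)ΔT
β − 3α = 7.38×10⁻⁴ − 5.46×10⁻⁵ = 6.834×10⁻⁴ /K; ΔT = 40.02 K
ΔV = 1140 × 6.834×10⁻⁴ × 40.02 = 31.2 cm³

31.2 cm³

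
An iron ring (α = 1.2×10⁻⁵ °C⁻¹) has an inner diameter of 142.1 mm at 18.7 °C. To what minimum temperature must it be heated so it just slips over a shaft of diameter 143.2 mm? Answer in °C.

Required Δd = 143.2 − 142.1 = 1.1 mm
Δd = αd₀ΔT ⇒ ΔT = Δd/(αd₀) = 1.1 / (1.2×10⁻⁵ × 142.1) = 645.09 K
T_min = 18.7 + 645.09 = 663.79 °C

T = 664 °C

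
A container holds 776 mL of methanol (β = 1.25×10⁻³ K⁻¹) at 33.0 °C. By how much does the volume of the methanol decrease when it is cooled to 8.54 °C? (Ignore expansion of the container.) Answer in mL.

ΔV = 23.7 mL

|ΔT| = |8.54 − 33.0| = 24.46 K
ΔV = βV₀ΔT = (1.25×10⁻³)(776)(24.46) = 23.7 mL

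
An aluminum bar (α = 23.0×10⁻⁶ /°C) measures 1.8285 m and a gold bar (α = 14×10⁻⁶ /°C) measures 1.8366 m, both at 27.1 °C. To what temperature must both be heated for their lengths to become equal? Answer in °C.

L₁(1 + α₁ΔT) = L₂(1 + α₂ΔT) ⇒ ΔT = (L₂ − L₁)/(α₁L₁ − α₂L₂)
L₂ − L₁ = 1.8366 − 1.8285 = 8.10×10⁻³ m
α₁L₁ − α₂L₂ = 23.0×10⁻⁶×1.8285 − 14×10⁻⁶×1.8366 = 1.63431×10⁻⁵ m/K
ΔT = 8.10×10⁻³ / 1.63431×10⁻⁵ = 495.622 K
T = 27.1 + 495.622 = 522.722 °C

T = 522.7 °C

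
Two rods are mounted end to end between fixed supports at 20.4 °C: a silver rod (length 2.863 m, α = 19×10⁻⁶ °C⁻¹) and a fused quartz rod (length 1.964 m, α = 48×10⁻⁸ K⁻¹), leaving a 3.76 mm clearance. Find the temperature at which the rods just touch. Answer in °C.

T = 88.3 °C

Gap closes when ΔL₁ + ΔL₂ = 3.76 mm = 3.76×10⁻³ m
(α₁L₁ + α₂L₂)ΔT = g
α₁L₁ + α₂L₂ = 19×10⁻⁶×2.863 + 48×10⁻⁸×1.964 = 5.533972×10⁻⁵ m/K
ΔT = 3.76×10⁻³ / 5.533972×10⁻⁵ = 67.944 K
T = 20.4 + 67.944 = 88.344 °C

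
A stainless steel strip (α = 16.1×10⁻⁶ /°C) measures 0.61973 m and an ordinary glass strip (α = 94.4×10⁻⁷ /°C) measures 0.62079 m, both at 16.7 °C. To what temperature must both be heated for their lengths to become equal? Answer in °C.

T = 274.1 °C

Equal length when α₁L₁ΔT − α₂L₂ΔT = L₂ − L₁ = 1.06×10⁻³ m
α₁L₁ = 9.977653×10⁻⁶, α₂L₂ = 5.8602576×10⁻⁶ → Δ(αL) = 4.1173954×10⁻⁶ m/K
ΔT = 1.06×10⁻³ / 4.1173954×10⁻⁶ = 257.444 K, so T = 16.7 + 257.444 = 274.144 °C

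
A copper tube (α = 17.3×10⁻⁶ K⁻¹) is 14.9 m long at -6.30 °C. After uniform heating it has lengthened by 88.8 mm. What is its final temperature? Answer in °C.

T = 338 °C

ΔL = αL₀ΔT ⇒ ΔT = ΔL / (αL₀)
ΔT = 88.8×10⁻³ m / (17.3×10⁻⁶ × 14.9 m) = 344.49 K
T = -6.30 + 344.49 = 338.19 °C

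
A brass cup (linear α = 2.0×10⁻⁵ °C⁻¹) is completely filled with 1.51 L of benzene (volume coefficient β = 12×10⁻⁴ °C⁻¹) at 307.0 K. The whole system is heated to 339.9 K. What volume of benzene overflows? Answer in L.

The cup also expands: β_container ≈ 3α = 6.0×10⁻⁵ /K
Net overflow = V₀(β_liq − 3α_cont)ΔT
β − 3α = 1.20×10⁻³ − 6.0×10⁻⁵ = 1.14×10⁻³ /K; ΔT = 32.9 K
ΔV = 1.51 × 1.14×10⁻³ × 32.9 = 0.0566 L

0.0566 L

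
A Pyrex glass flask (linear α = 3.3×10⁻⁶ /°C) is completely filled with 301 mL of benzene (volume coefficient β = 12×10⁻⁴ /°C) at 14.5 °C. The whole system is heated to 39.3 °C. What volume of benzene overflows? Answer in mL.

8.88 mL

The flask also expands: β_container ≈ 3α = 9.9×10⁻⁶ /K
Net overflow = V₀(β_liq − 3α_cont)ΔT
β − 3α = 1.20×10⁻³ − 9.9×10⁻⁶ = 1.1901×10⁻³ /K; ΔT = 24.8 K
ΔV = 301 × 1.1901×10⁻³ × 24.8 = 8.88 mL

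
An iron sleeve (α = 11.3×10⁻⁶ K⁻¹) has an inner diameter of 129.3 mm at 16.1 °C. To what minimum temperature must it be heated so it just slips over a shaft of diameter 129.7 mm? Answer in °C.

Required Δd = 129.7 − 129.3 = 0.4 mm
Δd = αd₀ΔT ⇒ ΔT = Δd/(αd₀) = 0.4 / (11.3×10⁻⁶ × 129.3) = 273.77 K
T_min = 16.1 + 273.77 = 289.87 °C

T = 290 °C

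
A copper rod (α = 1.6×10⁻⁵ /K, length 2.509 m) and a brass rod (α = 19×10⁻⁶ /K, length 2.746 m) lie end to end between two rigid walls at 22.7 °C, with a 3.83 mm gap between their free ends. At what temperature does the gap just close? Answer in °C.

α₁L₁ = 4.0144×10⁻⁵ m/K, α₂L₂ = 5.2174×10⁻⁵ m/K → total 9.2318×10⁻⁵ m/K
ΔT = g/(α₁L₁+α₂L₂) = 3.83×10⁻³ / 9.2318×10⁻⁵ = 41.487 K
T = 22.7 + 41.487 = 64.187 °C

T = 64.2 °C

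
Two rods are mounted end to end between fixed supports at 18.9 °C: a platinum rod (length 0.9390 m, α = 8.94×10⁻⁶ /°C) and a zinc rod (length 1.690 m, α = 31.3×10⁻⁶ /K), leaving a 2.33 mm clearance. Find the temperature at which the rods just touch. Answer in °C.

Gap closes when ΔL₁ + ΔL₂ = 2.33 mm = 2.33×10⁻³ m
(α₁L₁ + α₂L₂)ΔT = g
α₁L₁ + α₂L₂ = 8.94×10⁻⁶×0.9390 + 31.3×10⁻⁶×1.690 = 6.129166×10⁻⁵ m/K
ΔT = 2.33×10⁻³ / 6.129166×10⁻⁵ = 38.015 K
T = 18.9 + 38.015 = 56.915 °C

T = 56.9 °C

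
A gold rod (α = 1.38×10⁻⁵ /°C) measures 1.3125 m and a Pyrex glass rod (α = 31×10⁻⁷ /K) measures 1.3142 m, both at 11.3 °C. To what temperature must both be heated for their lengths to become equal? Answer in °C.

T = 132.4 °C

Equal length when α₁L₁ΔT − α₂L₂ΔT = L₂ − L₁ = 1.70×10⁻³ m
α₁L₁ = 1.81125×10⁻⁵, α₂L₂ = 4.07402×10⁻⁶ → Δ(αL) = 1.403848×10⁻⁵ m/K
ΔT = 1.70×10⁻³ / 1.403848×10⁻⁵ = 121.096 K, so T = 11.3 + 121.096 = 132.396 °C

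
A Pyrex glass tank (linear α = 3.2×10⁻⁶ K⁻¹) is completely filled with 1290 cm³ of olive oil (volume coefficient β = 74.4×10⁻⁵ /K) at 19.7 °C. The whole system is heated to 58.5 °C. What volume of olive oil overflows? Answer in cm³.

The tank also expands: β_container ≈ 3α = 9.6×10⁻⁶ /K
Net overflow = V₀(β_liq − 3α_cont)ΔT
β − 3α = 7.44×10⁻⁴ − 9.6×10⁻⁶ = 7.344×10⁻⁴ /K; ΔT = 38.8 K
ΔV = 1290 × 7.344×10⁻⁴ × 38.8 = 36.8 cm³

36.8 cm³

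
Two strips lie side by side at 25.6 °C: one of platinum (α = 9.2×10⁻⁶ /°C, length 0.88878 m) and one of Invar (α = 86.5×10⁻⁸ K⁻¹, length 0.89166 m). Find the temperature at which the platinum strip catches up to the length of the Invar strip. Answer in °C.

L₁(1 + α₁ΔT) = L₂(1 + α₂ΔT) ⇒ ΔT = (L₂ − L₁)/(α₁L₁ − α₂L₂)
L₂ − L₁ = 0.89166 − 0.88878 = 2.88×10⁻³ m
α₁L₁ − α₂L₂ = 9.2×10⁻⁶×0.88878 − 86.5×10⁻⁸×0.89166 = 7.4054901×10⁻⁶ m/K
ΔT = 2.88×10⁻³ / 7.4054901×10⁻⁶ = 388.901 K
T = 25.6 + 388.901 = 414.501 °C

T = 414.5 °C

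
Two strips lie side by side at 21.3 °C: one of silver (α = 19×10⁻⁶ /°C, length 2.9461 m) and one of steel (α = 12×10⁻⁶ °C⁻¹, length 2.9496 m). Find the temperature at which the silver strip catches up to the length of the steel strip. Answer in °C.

Equal length when α₁L₁ΔT − α₂L₂ΔT = L₂ − L₁ = 3.50×10⁻³ m
α₁L₁ = 5.59759×10⁻⁵, α₂L₂ = 3.53952×10⁻⁵ → Δ(αL) = 2.05807×10⁻⁵ m/K
ΔT = 3.50×10⁻³ / 2.05807×10⁻⁵ = 170.062 K, so T = 21.3 + 170.062 = 191.362 °C

T = 191.4 °C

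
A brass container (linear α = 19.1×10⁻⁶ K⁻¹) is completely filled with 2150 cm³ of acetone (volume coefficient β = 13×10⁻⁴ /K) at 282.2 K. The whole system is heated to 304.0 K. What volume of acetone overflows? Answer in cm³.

58.2 cm³

The container also expands: β_container ≈ 3α = 5.73×10⁻⁵ /K
Net overflow = V₀(β_liq − 3α_cont)ΔT
β − 3α = 1.30×10⁻³ − 5.73×10⁻⁵ = 1.2427×10⁻³ /K; ΔT = 21.8 K
ΔV = 2150 × 1.2427×10⁻³ × 21.8 = 58.2 cm³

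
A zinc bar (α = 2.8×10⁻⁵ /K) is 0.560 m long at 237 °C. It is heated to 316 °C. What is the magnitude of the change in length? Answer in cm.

ΔL = 0.124 cm

|ΔT| = |316 − 237| = 79 K
ΔL = αL₀ΔT = (2.8×10⁻⁵)(0.560)(79) = 1.24×10⁻³ m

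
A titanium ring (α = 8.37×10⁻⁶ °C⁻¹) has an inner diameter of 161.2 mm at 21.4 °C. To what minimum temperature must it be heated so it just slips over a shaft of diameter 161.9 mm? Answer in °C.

T = 540 °C

Required Δd = 161.9 − 161.2 = 0.7 mm
Δd = αd₀ΔT ⇒ ΔT = Δd/(αd₀) = 0.7 / (8.37×10⁻⁶ × 161.2) = 518.81 K
T_min = 21.4 + 518.81 = 540.21 °C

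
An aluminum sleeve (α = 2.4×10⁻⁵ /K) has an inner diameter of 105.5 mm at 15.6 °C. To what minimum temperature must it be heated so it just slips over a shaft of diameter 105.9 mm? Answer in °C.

T = 174 °C

Required Δd = 105.9 − 105.5 = 0.4 mm
Δd = αd₀ΔT ⇒ ΔT = Δd/(αd₀) = 0.4 / (2.4×10⁻⁵ × 105.5) = 157.98 K
T_min = 15.6 + 157.98 = 173.58 °C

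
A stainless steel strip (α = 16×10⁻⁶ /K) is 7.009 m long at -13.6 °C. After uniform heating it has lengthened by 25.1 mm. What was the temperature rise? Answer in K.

ΔL = αL₀ΔT ⇒ ΔT = ΔL / (αL₀)
ΔT = 25.1×10⁻³ m / (16×10⁻⁶ × 7.009 m) = 223.82 K

ΔT = 224 K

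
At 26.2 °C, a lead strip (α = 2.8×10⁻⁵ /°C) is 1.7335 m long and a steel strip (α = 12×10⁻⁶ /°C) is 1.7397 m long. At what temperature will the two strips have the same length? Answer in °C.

Equal length when α₁L₁ΔT − α₂L₂ΔT = L₂ − L₁ = 6.20×10⁻³ m
α₁L₁ = 4.8538×10⁻⁵, α₂L₂ = 2.08764×10⁻⁵ → Δ(αL) = 2.76616×10⁻⁵ m/K
ΔT = 6.20×10⁻³ / 2.76616×10⁻⁵ = 224.137 K, so T = 26.2 + 224.137 = 250.337 °C

T = 250.3 °C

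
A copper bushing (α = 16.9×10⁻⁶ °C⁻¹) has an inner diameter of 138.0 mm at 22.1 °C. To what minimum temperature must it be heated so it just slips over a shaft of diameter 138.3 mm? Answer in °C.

Required Δd = 138.3 − 138.0 = 0.3 mm
Δd = αd₀ΔT ⇒ ΔT = Δd/(αd₀) = 0.3 / (16.9×10⁻⁶ × 138.0) = 128.63 K
T_min = 22.1 + 128.63 = 150.73 °C

T = 151 °C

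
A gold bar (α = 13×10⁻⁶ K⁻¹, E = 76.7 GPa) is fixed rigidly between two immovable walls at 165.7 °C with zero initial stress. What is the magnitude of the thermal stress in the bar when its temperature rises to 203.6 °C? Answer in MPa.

Fully constrained: the free strain ε = αΔT is blocked, so σ = Eε = EαΔT.
|ΔT| = 37.9 K
σ = 76.7×10⁹ × 13×10⁻⁶ × 37.9 = 3.78×10⁷ Pa

σ = 37.8 MPa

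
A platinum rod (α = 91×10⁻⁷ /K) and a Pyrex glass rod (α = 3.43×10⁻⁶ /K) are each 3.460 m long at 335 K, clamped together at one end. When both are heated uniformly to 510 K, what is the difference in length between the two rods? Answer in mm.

3.43 mm

ΔT = 175 K
platinum: ΔL = 91×10⁻⁷ × 3.460 m × 175 = 5.5100×10⁻³ m = 5.5100 mm
Pyrex glass: ΔL = 3.43×10⁻⁶ × 3.460 m × 175 = 2.0769×10⁻³ m = 2.0769 mm
difference = 5.5100 − 2.0769 = 3.4331 mm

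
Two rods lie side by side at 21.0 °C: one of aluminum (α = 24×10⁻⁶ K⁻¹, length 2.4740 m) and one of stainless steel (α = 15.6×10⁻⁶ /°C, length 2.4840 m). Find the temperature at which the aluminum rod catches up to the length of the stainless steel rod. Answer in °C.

Equal length when α₁L₁ΔT − α₂L₂ΔT = L₂ − L₁ = 1.00×10⁻² m
α₁L₁ = 5.9376×10⁻⁵, α₂L₂ = 3.87504×10⁻⁵ → Δ(αL) = 2.06256×10⁻⁵ m/K
ΔT = 1.00×10⁻² / 2.06256×10⁻⁵ = 484.834 K, so T = 21.0 + 484.834 = 505.834 °C

T = 505.8 °C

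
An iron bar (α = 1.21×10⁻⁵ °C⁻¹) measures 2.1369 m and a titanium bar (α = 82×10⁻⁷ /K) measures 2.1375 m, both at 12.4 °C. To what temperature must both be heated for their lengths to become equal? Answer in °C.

L₁(1 + α₁ΔT) = L₂(1 + α₂ΔT) ⇒ ΔT = (L₂ − L₁)/(α₁L₁ − α₂L₂)
L₂ − L₁ = 2.1375 − 2.1369 = 6.00×10⁻⁴ m
α₁L₁ − α₂L₂ = 1.21×10⁻⁵×2.1369 − 82×10⁻⁷×2.1375 = 8.32899×10⁻⁶ m/K
ΔT = 6.00×10⁻⁴ / 8.32899×10⁻⁶ = 72.0375 K
T = 12.4 + 72.0375 = 84.4375 °C

T = 84.44 °C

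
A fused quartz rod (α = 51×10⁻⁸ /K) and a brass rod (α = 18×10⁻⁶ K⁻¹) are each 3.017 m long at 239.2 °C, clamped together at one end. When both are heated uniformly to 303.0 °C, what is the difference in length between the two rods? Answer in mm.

3.37 mm

ΔT = 63.8 K
fused quartz: ΔL = 51×10⁻⁸ × 3.017 m × 63.8 = 9.8167×10⁻⁵ m = 0.098167 mm
brass: ΔL = 18×10⁻⁶ × 3.017 m × 63.8 = 3.4647×10⁻³ m = 3.4647 mm
difference = 3.4647 − 0.098167 = 3.366533 mm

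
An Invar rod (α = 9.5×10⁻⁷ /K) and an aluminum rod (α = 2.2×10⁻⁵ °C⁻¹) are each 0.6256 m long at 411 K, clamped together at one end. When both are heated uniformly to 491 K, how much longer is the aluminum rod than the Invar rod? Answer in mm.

1.05 mm

ΔT = 80 K
Invar: ΔL = 9.5×10⁻⁷ × 0.6256 m × 80 = 4.7546×10⁻⁵ m = 0.047546 mm
aluminum: ΔL = 2.2×10⁻⁵ × 0.6256 m × 80 = 1.1011×10⁻³ m = 1.1011 mm
difference = 1.1011 − 0.047546 = 1.053554 mm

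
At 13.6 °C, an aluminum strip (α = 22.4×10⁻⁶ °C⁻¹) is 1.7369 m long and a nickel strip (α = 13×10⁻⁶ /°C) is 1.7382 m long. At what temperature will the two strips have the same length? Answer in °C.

T = 93.31 °C

L₁(1 + α₁ΔT) = L₂(1 + α₂ΔT) ⇒ ΔT = (L₂ − L₁)/(α₁L₁ − α₂L₂)
L₂ − L₁ = 1.7382 − 1.7369 = 1.30×10⁻³ m
α₁L₁ − α₂L₂ = 22.4×10⁻⁶×1.7369 − 13×10⁻⁶×1.7382 = 1.630996×10⁻⁵ m/K
ΔT = 1.30×10⁻³ / 1.630996×10⁻⁵ = 79.7059 K
T = 13.6 + 79.7059 = 93.3059 °C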